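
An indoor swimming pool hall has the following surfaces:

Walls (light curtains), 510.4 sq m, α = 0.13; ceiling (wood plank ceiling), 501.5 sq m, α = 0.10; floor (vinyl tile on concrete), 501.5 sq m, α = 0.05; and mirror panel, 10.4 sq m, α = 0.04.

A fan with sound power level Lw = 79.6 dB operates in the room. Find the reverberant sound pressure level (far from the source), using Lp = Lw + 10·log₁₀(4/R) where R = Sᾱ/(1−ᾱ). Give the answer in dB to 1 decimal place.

A = 141.993 sabins; S = 1523.8 sq m.
ᾱ = 141.993/1523.8 = 0.0932; R = Sᾱ/(1−ᾱ) = 141.993/(1−0.0932) = 156.587 sq m.
Lp = Lw + 10 log₁₀(4/R) = 79.6 -15.93 = 63.7 dB.

63.7 dB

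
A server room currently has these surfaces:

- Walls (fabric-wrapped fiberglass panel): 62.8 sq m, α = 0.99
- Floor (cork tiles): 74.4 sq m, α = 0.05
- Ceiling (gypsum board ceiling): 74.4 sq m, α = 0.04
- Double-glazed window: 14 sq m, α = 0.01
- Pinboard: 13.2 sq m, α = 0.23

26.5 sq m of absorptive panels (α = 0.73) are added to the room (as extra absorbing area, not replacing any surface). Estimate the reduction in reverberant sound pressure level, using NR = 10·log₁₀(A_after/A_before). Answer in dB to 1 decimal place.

1.0 dB

A_before = Σ Sᵢαᵢ = 62.8·0.99 + 74.4·0.05 + 74.4·0.04 + 14·0.01 + 13.2·0.23 = 72.044 sabins.
Treatment contributes 26.5·0.73 = 19.345 sabins.
New total A_after = 91.389 sabins.
Reduction = 10 log₁₀(A_after/A_before) = 10 log₁₀(1.2685) = 1.0 dB.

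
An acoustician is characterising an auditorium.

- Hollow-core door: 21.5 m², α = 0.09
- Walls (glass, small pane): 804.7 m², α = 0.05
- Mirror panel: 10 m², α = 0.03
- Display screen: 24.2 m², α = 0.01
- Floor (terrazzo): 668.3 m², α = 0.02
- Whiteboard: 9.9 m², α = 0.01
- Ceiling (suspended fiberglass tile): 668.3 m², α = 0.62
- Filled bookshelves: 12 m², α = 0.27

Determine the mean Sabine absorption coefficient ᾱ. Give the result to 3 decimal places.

0.214

S = Σ Sᵢ = 21.5 + 804.7 + 10 + 24.2 + 668.3 + 9.9 + 668.3 + 12 = 2218.9 m².
Σ(Sᵢαᵢ) = 21.5·0.09 + 804.7·0.05 + 10·0.03 + 24.2·0.01 + 668.3·0.02 + 9.9·0.01 + 668.3·0.62 + 12·0.27 = 473.763.
ᾱ = A/S = 0.214.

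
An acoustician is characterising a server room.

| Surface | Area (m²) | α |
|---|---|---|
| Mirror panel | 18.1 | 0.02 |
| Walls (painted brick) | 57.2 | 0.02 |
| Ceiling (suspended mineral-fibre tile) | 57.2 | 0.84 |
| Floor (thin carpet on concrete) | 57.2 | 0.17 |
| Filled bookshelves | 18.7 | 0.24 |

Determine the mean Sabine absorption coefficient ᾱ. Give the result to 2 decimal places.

0.31

S = Σ Sᵢ = 18.1 + 57.2 + 57.2 + 57.2 + 18.7 = 208.4 m².
A = 18.1·0.02 + 57.2·0.02 + 57.2·0.84 + 57.2·0.17 + 18.7·0.24 = 63.766 sabins.
ᾱ = 63.766 / 208.4 = 0.31.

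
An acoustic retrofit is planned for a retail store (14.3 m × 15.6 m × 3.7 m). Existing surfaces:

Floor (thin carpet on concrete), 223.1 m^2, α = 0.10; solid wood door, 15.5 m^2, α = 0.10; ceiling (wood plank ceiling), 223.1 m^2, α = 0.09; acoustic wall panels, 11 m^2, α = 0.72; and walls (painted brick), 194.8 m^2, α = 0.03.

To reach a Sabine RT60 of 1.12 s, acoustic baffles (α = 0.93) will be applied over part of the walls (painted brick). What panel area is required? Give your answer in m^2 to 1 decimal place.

67.7

A₁ = Σ Sᵢαᵢ = 223.1*0.10 + 15.5*0.10 + 223.1*0.09 + 11*0.72 + 194.8*0.03 = 57.703 sabins.
Required A₂ = 0.161·825.396/1.12 = 118.651 sabins.
ΔA needed = 118.651 − 57.703 = 60.948 sabins.
Each m^2 of panel replacing the walls (painted brick) adds (0.93 − 0.03) = 0.90 sabins.
Area = ΔA/Δα = 60.948/0.90 = 67.7 m^2.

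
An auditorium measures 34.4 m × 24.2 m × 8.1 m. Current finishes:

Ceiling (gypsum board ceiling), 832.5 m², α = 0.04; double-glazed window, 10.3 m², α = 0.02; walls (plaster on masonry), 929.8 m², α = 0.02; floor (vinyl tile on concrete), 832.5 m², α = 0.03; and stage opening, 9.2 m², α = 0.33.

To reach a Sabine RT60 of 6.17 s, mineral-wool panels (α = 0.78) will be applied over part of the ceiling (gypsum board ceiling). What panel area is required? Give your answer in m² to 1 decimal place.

129.5

Equivalent absorption area: A₁ = 832.5×0.04 + 10.3×0.02 + 929.8×0.02 + 832.5×0.03 + 9.2×0.33 = 80.113 m².
V = 6743.088 m³. Target absorption A₂ = 0.161 × 6743.088 / 6.17 = 175.954 sabins.
ΔA needed = 175.954 − 80.113 = 95.841 sabins.
Each m² of panel replacing the ceiling (gypsum board ceiling) adds (0.78 − 0.04) = 0.74 sabins.
Panel area = 95.841 / 0.74 = 129.5 m².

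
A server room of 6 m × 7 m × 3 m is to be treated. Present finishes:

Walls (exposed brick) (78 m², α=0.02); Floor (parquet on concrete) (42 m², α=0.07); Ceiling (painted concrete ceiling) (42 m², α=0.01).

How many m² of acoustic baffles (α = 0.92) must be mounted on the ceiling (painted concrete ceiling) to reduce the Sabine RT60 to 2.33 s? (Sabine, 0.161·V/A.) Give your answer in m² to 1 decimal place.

4.2

Equivalent absorption area: A₁ = 78×0.02 + 42×0.07 + 42×0.01 = 4.920 m².
Required A₂ = 0.161·126/2.33 = 8.706 sabins.
Absorption to add: 8.706 − 4.920 = 3.786 sabins.
Each m² of panel replacing the ceiling (painted concrete ceiling) adds (0.92 − 0.01) = 0.91 sabins.
Panel area = 3.786 / 0.91 = 4.2 m².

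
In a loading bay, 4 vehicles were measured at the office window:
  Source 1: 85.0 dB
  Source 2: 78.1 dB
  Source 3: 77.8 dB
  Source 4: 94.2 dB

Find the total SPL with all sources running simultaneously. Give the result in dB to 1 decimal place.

94.9 dB

Σ 10^(Lᵢ/10) = 3.071e+09.
Combined level = 10 log₁₀(3.071e+09) = 94.9 dB.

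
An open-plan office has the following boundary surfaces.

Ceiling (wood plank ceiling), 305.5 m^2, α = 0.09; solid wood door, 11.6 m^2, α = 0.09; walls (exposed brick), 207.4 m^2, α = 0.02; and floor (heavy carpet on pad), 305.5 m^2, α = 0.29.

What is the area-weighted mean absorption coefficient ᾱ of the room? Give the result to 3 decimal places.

0.146

Total surface area S = 830.0 m^2.
Weighted sum Σ Sα = 121.282.
ᾱ = A/S = 0.146.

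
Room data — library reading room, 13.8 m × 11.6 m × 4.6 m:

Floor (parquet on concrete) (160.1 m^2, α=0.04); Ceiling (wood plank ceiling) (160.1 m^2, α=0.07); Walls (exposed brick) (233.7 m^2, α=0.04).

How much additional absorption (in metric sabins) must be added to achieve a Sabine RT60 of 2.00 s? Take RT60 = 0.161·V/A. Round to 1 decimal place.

32.3 sabins

A₁ = Σ Sᵢαᵢ = 160.1*0.04 + 160.1*0.07 + 233.7*0.04 = 26.959 sabins.
For T = 2.00 s, need A₂ = 0.161·V/T = 0.161·736.368/2.00 = 59.278 sabins.
Shortfall: 59.278 − 26.959 = 32.3 sabins.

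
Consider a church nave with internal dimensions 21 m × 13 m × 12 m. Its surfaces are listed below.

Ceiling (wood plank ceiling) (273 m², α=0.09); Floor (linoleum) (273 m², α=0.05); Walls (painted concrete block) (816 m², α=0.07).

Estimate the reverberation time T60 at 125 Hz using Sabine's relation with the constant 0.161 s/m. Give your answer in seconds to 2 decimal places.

Equivalent absorption area: A = 273*0.09 + 273*0.05 + 816*0.07 = 95.340 m².
V = 21·13·12 = 3276 m³.
T = 0.161 V/A = 0.161·3276/95.340 = 5.53 s.

5.53 seconds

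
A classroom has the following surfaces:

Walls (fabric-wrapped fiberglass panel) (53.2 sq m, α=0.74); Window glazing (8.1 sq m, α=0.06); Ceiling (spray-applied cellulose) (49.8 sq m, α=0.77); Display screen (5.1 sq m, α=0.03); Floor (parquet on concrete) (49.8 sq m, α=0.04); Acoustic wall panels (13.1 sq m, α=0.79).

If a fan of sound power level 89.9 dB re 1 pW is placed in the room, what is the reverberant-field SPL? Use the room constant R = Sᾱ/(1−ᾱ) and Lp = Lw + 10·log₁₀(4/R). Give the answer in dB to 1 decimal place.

A = 90.694 sabins; S = 179.1 sq m.
ᾱ = 0.5064, so room constant R = A/(1−ᾱ) = 183.740 sq m.
Lp = Lw + 10 log₁₀(4/R) = 89.9 -16.62 = 73.3 dB.

73.3 dB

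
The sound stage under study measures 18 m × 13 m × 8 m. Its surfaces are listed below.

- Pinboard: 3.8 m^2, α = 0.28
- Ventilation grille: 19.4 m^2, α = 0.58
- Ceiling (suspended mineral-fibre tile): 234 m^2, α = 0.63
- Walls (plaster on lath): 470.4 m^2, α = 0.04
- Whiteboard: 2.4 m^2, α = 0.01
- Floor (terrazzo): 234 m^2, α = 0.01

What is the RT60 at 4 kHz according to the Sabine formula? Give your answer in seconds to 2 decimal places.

1.67 s

A = Σ Sᵢαᵢ = 3.8*0.28 + 19.4*0.58 + 234*0.63 + 470.4*0.04 + 2.4*0.01 + 234*0.01 = 180.916 sabins.
Room volume: 1872 m³.
RT60 = 0.161 · V / A = 0.161 × 1872 / 180.916 = 1.67 s.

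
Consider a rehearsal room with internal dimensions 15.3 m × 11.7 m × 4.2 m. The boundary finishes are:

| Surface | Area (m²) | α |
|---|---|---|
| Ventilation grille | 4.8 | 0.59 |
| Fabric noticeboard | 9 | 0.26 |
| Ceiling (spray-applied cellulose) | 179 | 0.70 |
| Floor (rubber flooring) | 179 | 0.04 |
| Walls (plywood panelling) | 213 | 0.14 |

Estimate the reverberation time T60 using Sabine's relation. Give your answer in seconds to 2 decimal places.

0.72 s

A = Σ Sᵢαᵢ = 4.8·0.59 + 9·0.26 + 179·0.70 + 179·0.04 + 213·0.14 = 167.452 sabins.
Volume V = 15.3 × 11.7 × 4.2 = 751.842 m³.
RT60 = 0.161 · V / A = 0.161 × 751.842 / 167.452 = 0.72 s.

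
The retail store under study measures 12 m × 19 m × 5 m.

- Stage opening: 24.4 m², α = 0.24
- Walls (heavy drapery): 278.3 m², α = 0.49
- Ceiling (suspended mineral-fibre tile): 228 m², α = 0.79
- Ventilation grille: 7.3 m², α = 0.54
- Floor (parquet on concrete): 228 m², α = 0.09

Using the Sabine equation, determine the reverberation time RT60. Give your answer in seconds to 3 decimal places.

0.529 s

Equivalent absorption area: A = 24.4*0.24 + 278.3*0.49 + 228*0.79 + 7.3*0.54 + 228*0.09 = 346.805 m².
V = 12·19·5 = 1140 m³.
Sabine: RT60 = 0.161 × 1140 / 346.805 = 0.529 s.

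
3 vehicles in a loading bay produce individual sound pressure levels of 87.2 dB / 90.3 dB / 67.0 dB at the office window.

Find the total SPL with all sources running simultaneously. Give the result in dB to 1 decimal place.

92.0 dB

Σ 10^(Lᵢ/10) = 1.601e+09.
L_total = 10·log₁₀(1.601e+09) = 92.0 dB.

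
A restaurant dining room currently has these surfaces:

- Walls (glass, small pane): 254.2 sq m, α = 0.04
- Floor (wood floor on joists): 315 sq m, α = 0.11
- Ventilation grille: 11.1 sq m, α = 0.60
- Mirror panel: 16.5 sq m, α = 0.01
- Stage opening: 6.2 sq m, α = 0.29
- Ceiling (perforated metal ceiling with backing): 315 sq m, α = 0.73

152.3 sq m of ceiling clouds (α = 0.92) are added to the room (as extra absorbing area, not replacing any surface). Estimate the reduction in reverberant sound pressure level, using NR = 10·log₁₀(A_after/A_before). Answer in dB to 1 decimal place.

1.7 dB

Summing Sᵢαᵢ: 10.168 + 34.650 + 6.660 + 0.165 + 1.798 + 229.950 → A_before = 283.391 sabins.
Added absorption = 152.3 × 0.92 = 140.116 sabins.
A_after = 283.391 + 140.116 = 423.507 sabins.
Reduction = 10 log₁₀(A_after/A_before) = 10 log₁₀(1.4944) = 1.7 dB.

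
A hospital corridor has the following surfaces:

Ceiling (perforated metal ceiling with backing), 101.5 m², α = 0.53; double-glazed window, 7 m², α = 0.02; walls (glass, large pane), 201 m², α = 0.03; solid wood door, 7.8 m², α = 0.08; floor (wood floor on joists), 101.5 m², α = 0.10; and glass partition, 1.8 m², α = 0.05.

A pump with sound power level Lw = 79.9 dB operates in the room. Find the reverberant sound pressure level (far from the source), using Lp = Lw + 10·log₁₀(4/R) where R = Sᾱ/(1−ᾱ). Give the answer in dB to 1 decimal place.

Σ(Sᵢαᵢ) = 101.5·0.53 + 7·0.02 + 201·0.03 + 7.8·0.08 + 101.5·0.10 + 1.8·0.05 = 70.829; total area S = 420.6 m².
ᾱ = 0.1684, so room constant R = A/(1−ᾱ) = 85.172 m².
Lp = Lw + 10 log₁₀(4/R) = 79.9 -13.28 = 66.6 dB.

66.6 dB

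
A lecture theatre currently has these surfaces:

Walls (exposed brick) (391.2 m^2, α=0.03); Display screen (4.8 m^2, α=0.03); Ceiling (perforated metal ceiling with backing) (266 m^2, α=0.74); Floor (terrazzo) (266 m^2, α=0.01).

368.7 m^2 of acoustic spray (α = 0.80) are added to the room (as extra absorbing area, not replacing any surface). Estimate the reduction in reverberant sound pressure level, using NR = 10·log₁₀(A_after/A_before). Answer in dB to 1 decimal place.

3.8 dB

Equivalent absorption area: A_before = 391.2*0.03 + 4.8*0.03 + 266*0.74 + 266*0.01 = 211.380 m^2.
Treatment contributes 368.7·0.80 = 294.960 sabins.
New total A_after = 506.340 sabins.
Reduction = 10 log₁₀(A_after/A_before) = 10 log₁₀(2.3954) = 3.8 dB.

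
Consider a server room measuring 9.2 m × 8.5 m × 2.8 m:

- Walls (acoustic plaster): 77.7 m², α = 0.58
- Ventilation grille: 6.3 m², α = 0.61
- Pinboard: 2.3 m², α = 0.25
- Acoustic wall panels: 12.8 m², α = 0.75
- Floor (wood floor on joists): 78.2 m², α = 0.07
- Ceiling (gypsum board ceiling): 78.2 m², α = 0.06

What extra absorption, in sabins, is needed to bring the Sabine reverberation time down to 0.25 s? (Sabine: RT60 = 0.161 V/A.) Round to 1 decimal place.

Total absorption A₁ = 77.7×0.58 + 6.3×0.61 + 2.3×0.25 + 12.8×0.75 + 78.2×0.07 + 78.2×0.06
  = 45.066 + 3.843 + 0.575 + 9.600 + 5.474 + 4.692 = 69.250 m² sabins.
For T = 0.25 s, need A₂ = 0.161·V/T = 0.161·218.96/0.25 = 141.010 sabins.
Additional absorption ΔA = 141.010 − 69.250 = 71.8 sabins.

71.8 sabins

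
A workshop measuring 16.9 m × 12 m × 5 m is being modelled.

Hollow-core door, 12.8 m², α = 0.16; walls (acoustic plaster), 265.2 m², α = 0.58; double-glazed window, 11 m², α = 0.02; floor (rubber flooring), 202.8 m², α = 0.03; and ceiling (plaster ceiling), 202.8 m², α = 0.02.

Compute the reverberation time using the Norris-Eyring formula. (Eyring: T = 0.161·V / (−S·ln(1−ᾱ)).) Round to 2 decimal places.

Total surface area S = 12.8 + 265.2 + 11 + 202.8 + 202.8 = 694.6 m².
Σ(Sᵢαᵢ) = 12.8×0.16 + 265.2×0.58 + 11×0.02 + 202.8×0.03 + 202.8×0.02 = 166.224.
Mean coefficient ᾱ = A/S = 0.2393.
−S·ln(1−ᾱ) = −694.6 × ln(1 − 0.2393) = 189.984.
V = 16.9 × 12 × 5 = 1014 m³.
T = 0.161·V/[−S·ln(1−ᾱ)] = 0.161·1014/189.984 = 0.86 s.

0.86 seconds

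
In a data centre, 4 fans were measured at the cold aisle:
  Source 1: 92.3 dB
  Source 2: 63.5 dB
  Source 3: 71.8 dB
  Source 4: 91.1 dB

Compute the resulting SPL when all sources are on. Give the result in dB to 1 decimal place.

Σ 10^(Lᵢ/10) = 3.004e+09.
L_total = 10·log₁₀(3.004e+09) = 94.8 dB.

94.8 dB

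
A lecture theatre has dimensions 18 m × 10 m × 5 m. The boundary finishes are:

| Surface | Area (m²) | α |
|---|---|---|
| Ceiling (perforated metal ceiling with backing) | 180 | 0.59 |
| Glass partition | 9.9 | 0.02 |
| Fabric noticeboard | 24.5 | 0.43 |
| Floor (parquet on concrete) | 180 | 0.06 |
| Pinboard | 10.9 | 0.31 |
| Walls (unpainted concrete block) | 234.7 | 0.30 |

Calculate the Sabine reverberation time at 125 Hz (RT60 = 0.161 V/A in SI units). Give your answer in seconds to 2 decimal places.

0.72 sec

Summing Sᵢαᵢ: 106.200 + 0.198 + 10.535 + 10.800 + 3.379 + 70.410 → A = 201.522 sabins.
Volume V = 18 × 10 × 5 = 900 m³.
Sabine: RT60 = 0.161 × 900 / 201.522 = 0.72 s.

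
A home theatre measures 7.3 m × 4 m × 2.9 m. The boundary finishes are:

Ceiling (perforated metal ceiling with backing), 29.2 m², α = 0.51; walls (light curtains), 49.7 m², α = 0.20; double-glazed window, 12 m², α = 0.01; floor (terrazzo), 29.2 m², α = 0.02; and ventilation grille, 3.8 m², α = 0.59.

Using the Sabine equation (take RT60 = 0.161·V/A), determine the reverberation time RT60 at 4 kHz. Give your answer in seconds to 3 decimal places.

0.491 s

A = Σ Sᵢαᵢ = 29.2·0.51 + 49.7·0.20 + 12·0.01 + 29.2·0.02 + 3.8·0.59 = 27.778 sabins.
V = 7.3·4·2.9 = 84.68 m³.
Sabine: RT60 = 0.161 × 84.68 / 27.778 = 0.491 s.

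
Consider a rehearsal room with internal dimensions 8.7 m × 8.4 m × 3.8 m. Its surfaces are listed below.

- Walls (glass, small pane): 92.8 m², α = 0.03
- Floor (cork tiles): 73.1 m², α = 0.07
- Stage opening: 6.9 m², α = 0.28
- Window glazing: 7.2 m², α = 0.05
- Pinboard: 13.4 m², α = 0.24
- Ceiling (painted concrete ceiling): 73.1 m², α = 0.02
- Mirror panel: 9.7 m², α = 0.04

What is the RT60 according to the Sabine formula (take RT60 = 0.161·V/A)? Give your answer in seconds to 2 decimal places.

2.93 sec

A = Σ Sᵢαᵢ = 92.8·0.03 + 73.1·0.07 + 6.9·0.28 + 7.2·0.05 + 13.4·0.24 + 73.1·0.02 + 9.7·0.04 = 15.259 sabins.
Room volume: 277.704 m³.
Sabine: RT60 = 0.161 × 277.704 / 15.259 = 2.93 s.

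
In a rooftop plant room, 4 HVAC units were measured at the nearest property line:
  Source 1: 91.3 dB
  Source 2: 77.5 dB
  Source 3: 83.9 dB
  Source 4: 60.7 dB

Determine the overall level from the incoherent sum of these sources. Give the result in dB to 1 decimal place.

Sum in the linear (power) domain: Σ 10^(Lᵢ/10) = 10^(91.3/10) + 10^(77.5/10) + 10^(83.9/10) + 10^(60.7/10) = 1.652e+09.
L_total = 10·log₁₀(1.652e+09) = 92.2 dB.

92.2 dB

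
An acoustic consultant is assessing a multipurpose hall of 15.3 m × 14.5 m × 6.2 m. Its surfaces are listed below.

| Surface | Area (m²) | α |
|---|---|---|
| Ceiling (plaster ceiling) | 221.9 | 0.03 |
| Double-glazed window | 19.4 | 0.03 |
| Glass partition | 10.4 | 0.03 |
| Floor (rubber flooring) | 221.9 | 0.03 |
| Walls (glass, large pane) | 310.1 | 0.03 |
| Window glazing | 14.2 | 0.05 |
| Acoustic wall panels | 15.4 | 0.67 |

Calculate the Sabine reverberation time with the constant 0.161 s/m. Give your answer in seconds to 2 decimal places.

Total absorption A = 221.9·0.03 + 19.4·0.03 + 10.4·0.03 + 221.9·0.03 + 310.1·0.03 + 14.2·0.05 + 15.4·0.67
  = 6.657 + 0.582 + 0.312 + 6.657 + 9.303 + 0.710 + 10.318 = 34.539 m² sabins.
Room volume: 1375.47 m³.
Sabine: RT60 = 0.161 × 1375.47 / 34.539 = 6.41 s.

6.41 s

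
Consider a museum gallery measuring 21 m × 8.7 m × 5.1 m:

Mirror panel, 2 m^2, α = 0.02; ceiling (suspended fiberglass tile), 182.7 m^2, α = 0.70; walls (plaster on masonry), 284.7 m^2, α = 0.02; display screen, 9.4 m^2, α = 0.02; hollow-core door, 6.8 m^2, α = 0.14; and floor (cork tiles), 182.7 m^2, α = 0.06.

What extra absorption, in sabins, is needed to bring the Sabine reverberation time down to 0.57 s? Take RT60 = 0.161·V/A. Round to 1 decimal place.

A₁ = Σ Sᵢαᵢ = 2×0.02 + 182.7×0.70 + 284.7×0.02 + 9.4×0.02 + 6.8×0.14 + 182.7×0.06 = 145.726 sabins.
For T = 0.57 s, need A₂ = 0.161·V/T = 0.161·931.77/0.57 = 263.184 sabins.
Additional absorption ΔA = 263.184 − 145.726 = 117.5 sabins.

117.5 sabins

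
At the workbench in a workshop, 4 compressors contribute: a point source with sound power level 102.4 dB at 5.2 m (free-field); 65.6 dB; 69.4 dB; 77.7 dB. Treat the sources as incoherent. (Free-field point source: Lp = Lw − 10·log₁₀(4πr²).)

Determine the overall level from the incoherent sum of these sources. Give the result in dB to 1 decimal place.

80.9 dB

Source at 5.2 m: Lp = 102.4 − 10·log₁₀(4π·5.2²) = 102.4 − 10·log₁₀(339.795) = 77.1 dB.
Sum in the linear (power) domain: Σ 10^(Lᵢ/10) = 10^(77.1/10) + 10^(65.6/10) + 10^(69.4/10) + 10^(77.7/10) = 1.225e+08.
L_total = 10·log₁₀(1.225e+08) = 80.9 dB.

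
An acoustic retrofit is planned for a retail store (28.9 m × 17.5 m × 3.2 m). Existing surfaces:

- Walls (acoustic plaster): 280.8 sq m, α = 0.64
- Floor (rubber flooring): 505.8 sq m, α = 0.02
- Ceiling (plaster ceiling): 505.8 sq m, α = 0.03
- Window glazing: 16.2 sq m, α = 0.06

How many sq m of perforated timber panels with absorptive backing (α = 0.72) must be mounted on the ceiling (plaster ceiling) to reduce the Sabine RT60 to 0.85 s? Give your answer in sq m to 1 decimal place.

145.8

Summing Sᵢαᵢ: 179.712 + 10.116 + 15.174 + 0.972 → A₁ = 205.974 sabins.
Required A₂ = 0.161·1618.4/0.85 = 306.544 sabins.
ΔA needed = 306.544 − 205.974 = 100.570 sabins.
Net gain per sq m: Δα = 0.72 − 0.03 = 0.69.
Area = ΔA/Δα = 100.570/0.69 = 145.8 sq m.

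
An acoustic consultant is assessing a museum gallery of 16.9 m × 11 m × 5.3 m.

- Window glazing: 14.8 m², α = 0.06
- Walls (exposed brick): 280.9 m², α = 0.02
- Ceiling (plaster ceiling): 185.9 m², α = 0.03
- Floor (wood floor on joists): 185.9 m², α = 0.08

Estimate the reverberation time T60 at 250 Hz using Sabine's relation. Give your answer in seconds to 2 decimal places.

Total absorption A = 14.8×0.06 + 280.9×0.02 + 185.9×0.03 + 185.9×0.08
  = 0.888 + 5.618 + 5.577 + 14.872 = 26.955 m² sabins.
V = 16.9·11·5.3 = 985.27 m³.
RT60 = 0.161 · V / A = 0.161 × 985.27 / 26.955 = 5.88 s.

5.88 seconds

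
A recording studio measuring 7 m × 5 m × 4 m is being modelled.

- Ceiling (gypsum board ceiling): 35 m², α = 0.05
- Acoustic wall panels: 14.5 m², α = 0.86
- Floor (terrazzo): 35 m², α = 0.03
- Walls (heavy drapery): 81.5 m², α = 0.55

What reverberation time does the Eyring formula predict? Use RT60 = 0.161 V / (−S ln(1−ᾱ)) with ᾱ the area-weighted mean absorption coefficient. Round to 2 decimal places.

Total surface area S = 35 + 14.5 + 35 + 81.5 = 166.0 m².
Σ(Sᵢαᵢ) = 35×0.05 + 14.5×0.86 + 35×0.03 + 81.5×0.55 = 60.095.
ᾱ = 60.095 / 166.0 = 0.3620.
Eyring denominator: −S ln(1−ᾱ) = 74.603.
V = 7 × 5 × 4 = 140 m³.
T = 0.161·V/[−S·ln(1−ᾱ)] = 0.161·140/74.603 = 0.30 s.

0.30 seconds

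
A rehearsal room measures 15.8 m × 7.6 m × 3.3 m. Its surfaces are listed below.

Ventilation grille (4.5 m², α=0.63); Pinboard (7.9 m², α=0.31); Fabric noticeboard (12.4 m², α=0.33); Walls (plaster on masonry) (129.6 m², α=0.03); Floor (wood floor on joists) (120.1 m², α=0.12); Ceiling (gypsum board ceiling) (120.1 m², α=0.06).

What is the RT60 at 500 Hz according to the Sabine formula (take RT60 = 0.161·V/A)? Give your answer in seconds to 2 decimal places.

A = Σ Sᵢαᵢ = 4.5·0.63 + 7.9·0.31 + 12.4·0.33 + 129.6·0.03 + 120.1·0.12 + 120.1·0.06 = 34.882 sabins.
Room volume: 396.264 m³.
RT60 = 0.161 · V / A = 0.161 × 396.264 / 34.882 = 1.83 s.

1.83 s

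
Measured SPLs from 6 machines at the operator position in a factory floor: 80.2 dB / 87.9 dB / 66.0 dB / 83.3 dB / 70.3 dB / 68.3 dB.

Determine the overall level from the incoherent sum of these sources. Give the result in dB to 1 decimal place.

89.8 dB

Σ 10^(Lᵢ/10) = 9.566e+08.
L_total = 10·log₁₀(9.566e+08) = 89.8 dB.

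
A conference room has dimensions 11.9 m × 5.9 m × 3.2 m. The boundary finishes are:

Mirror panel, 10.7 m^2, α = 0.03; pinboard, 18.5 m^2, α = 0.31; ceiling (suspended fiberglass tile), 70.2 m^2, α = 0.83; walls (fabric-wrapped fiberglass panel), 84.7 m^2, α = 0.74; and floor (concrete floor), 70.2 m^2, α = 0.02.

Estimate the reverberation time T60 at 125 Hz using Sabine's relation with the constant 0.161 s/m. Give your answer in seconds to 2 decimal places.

0.28 s

A = Σ Sᵢαᵢ = 10.7·0.03 + 18.5·0.31 + 70.2·0.83 + 84.7·0.74 + 70.2·0.02 = 128.404 sabins.
Room volume: 224.672 m³.
RT60 = 0.161 · V / A = 0.161 × 224.672 / 128.404 = 0.28 s.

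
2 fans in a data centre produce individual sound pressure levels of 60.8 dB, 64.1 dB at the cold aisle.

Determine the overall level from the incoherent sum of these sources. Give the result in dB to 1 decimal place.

65.8 dB

Sum in the linear (power) domain: Σ 10^(Lᵢ/10) = 10^(60.8/10) + 10^(64.1/10) = 3.773e+06.
Combined level = 10 log₁₀(3.773e+06) = 65.8 dB.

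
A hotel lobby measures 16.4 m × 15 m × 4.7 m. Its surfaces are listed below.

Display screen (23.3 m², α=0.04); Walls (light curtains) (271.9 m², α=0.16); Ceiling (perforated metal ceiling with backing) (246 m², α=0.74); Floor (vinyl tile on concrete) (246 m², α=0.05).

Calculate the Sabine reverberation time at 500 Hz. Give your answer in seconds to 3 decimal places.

0.780 sec

A = Σ Sᵢαᵢ = 23.3*0.04 + 271.9*0.16 + 246*0.74 + 246*0.05 = 238.776 sabins.
Room volume: 1156.2 m³.
Sabine: RT60 = 0.161 × 1156.2 / 238.776 = 0.780 s.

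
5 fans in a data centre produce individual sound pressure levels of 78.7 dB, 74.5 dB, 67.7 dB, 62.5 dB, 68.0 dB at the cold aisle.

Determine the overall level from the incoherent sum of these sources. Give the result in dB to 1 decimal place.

Sum in the linear (power) domain: Σ 10^(Lᵢ/10) = 10^(78.7/10) + 10^(74.5/10) + 10^(67.7/10) + 10^(62.5/10) + 10^(68.0/10) = 1.163e+08.
Combined level = 10 log₁₀(1.163e+08) = 80.7 dB.

80.7 dB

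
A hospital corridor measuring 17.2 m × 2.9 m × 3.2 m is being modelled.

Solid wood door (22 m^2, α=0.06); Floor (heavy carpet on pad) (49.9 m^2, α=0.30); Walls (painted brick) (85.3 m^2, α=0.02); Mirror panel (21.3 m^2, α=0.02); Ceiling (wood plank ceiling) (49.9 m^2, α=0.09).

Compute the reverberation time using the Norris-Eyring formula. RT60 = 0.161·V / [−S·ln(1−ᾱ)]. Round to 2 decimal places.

1.06 s

Total surface area S = 22 + 49.9 + 85.3 + 21.3 + 49.9 = 228.4 m^2.
Absorption A = 22×0.06 + 49.9×0.30 + 85.3×0.02 + 21.3×0.02 + 49.9×0.09 = 22.913 sabins.
Mean coefficient ᾱ = A/S = 0.1003.
Eyring denominator: −S ln(1−ᾱ) = 24.140.
V = 17.2 × 2.9 × 3.2 = 159.616 m³.
RT60 = 0.161 × 159.616 / 24.140 = 1.06 s.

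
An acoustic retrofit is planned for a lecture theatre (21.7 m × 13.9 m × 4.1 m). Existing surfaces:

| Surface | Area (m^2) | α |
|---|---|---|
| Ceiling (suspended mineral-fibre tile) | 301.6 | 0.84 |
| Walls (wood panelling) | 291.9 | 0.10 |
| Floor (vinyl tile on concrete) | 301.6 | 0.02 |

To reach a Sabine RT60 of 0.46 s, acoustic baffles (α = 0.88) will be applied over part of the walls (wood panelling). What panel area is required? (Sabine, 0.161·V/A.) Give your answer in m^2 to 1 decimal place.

Summing Sᵢαᵢ: 253.344 + 29.190 + 6.032 → A₁ = 288.566 sabins.
Required A₂ = 0.161·1236.683/0.46 = 432.839 sabins.
ΔA needed = 432.839 − 288.566 = 144.273 sabins.
Each m^2 of panel replacing the walls (wood panelling) adds (0.88 − 0.10) = 0.78 sabins.
Panel area = 144.273 / 0.78 = 185.0 m^2.

185.0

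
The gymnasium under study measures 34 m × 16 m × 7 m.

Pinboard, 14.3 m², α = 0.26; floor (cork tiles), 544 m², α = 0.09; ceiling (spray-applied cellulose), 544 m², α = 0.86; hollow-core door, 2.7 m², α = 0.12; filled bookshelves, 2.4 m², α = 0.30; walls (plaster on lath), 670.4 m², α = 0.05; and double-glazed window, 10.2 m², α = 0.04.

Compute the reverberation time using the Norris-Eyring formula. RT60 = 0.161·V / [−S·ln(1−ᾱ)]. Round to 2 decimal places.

0.92 seconds

Total surface area S = 14.3 + 544 + 544 + 2.7 + 2.4 + 670.4 + 10.2 = 1788.0 m².
Σ(Sᵢαᵢ) = 14.3×0.26 + 544×0.09 + 544×0.86 + 2.7×0.12 + 2.4×0.30 + 670.4×0.05 + 10.2×0.04 = 555.490.
ᾱ = 555.490 / 1788.0 = 0.3107.
−S·ln(1−ᾱ) = −1788.0 × ln(1 − 0.3107) = 665.277.
V = 34 × 16 × 7 = 3808 m³.
RT60 = 0.161 × 3808 / 665.277 = 0.92 s.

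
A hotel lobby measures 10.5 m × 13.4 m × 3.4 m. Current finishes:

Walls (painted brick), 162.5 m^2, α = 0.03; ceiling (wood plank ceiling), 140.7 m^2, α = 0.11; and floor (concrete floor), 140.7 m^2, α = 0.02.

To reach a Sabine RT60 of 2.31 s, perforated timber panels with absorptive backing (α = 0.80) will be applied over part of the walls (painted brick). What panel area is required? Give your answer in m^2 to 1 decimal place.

Equivalent absorption area: A₁ = 162.5·0.03 + 140.7·0.11 + 140.7·0.02 = 23.166 m^2.
V = 478.38 m³. Target absorption A₂ = 0.161 × 478.38 / 2.31 = 33.342 sabins.
ΔA needed = 33.342 − 23.166 = 10.176 sabins.
Each m^2 of panel replacing the walls (painted brick) adds (0.80 − 0.03) = 0.77 sabins.
Area = ΔA/Δα = 10.176/0.77 = 13.2 m^2.

13.2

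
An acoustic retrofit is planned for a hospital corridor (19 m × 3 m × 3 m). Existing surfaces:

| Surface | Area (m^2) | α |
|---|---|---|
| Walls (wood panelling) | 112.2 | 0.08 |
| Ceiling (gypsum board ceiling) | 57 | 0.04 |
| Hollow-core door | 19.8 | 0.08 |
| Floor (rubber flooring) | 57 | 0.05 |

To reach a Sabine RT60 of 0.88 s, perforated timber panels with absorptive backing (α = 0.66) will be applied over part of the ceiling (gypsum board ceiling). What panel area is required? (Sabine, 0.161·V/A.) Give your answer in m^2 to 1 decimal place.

25.2

A₁ = Σ Sᵢαᵢ = 112.2·0.08 + 57·0.04 + 19.8·0.08 + 57·0.05 = 15.690 sabins.
V = 171 m³. Target absorption A₂ = 0.161 × 171 / 0.88 = 31.285 sabins.
ΔA needed = 31.285 − 15.690 = 15.595 sabins.
Net gain per m^2: Δα = 0.66 − 0.04 = 0.62.
Panel area = 15.595 / 0.62 = 25.2 m^2.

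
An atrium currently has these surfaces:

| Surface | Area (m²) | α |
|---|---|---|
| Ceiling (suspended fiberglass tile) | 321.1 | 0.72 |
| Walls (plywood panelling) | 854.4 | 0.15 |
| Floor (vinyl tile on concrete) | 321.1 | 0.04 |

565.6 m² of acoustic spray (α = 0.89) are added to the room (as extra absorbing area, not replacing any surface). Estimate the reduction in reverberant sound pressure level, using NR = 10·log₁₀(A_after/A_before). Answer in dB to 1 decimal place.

Total absorption A_before = 321.1·0.72 + 854.4·0.15 + 321.1·0.04
  = 231.192 + 128.160 + 12.844 = 372.196 m² sabins.
Added absorption = 565.6 × 0.89 = 503.384 sabins.
A_after = 372.196 + 503.384 = 875.580 sabins.
NR = 10·log₁₀(875.580/372.196) = 3.7 dB.

3.7 dB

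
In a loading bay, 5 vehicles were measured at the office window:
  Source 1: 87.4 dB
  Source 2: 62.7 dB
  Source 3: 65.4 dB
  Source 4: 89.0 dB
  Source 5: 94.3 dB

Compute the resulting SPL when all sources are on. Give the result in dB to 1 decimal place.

Σ 10^(Lᵢ/10) = 4.041e+09.
L_total = 10·log₁₀(4.041e+09) = 96.1 dB.

96.1 dB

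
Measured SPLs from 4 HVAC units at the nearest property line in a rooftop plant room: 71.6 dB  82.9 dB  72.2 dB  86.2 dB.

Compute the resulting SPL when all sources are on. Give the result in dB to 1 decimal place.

88.1 dB

Converting to relative power and adding: 10^(71.6/10) + 10^(82.9/10) + 10^(72.2/10) + 10^(86.2/10) = 6.429e+08.
L_total = 10·log₁₀(6.429e+08) = 88.1 dB.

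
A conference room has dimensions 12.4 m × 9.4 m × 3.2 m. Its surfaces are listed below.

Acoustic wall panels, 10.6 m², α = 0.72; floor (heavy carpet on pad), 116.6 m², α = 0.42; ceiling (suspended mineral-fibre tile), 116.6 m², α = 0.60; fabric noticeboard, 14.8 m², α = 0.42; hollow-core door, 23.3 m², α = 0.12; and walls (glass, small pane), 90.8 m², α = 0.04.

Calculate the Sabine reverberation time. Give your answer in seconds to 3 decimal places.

Total absorption A = 10.6×0.72 + 116.6×0.42 + 116.6×0.60 + 14.8×0.42 + 23.3×0.12 + 90.8×0.04
  = 7.632 + 48.972 + 69.960 + 6.216 + 2.796 + 3.632 = 139.208 m² sabins.
Volume V = 12.4 × 9.4 × 3.2 = 372.992 m³.
Sabine: RT60 = 0.161 × 372.992 / 139.208 = 0.431 s.

0.431 seconds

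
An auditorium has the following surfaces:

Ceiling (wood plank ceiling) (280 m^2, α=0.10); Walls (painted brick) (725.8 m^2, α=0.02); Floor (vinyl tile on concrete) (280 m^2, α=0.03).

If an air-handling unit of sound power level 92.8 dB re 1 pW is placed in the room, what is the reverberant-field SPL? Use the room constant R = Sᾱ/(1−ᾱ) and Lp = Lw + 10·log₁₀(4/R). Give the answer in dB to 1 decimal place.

A = 50.916 sabins; S = 1285.8 m^2.
ᾱ = 0.0396, so room constant R = A/(1−ᾱ) = 53.015 m^2.
Lp = 92.8 + 10·log₁₀(4/53.015) = 92.8 + (-11.22) = 81.6 dB.

81.6 dB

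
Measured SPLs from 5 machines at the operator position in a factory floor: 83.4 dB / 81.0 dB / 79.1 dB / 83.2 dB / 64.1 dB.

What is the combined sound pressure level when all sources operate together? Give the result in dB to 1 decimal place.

Converting to relative power and adding: 10^(83.4/10) + 10^(81.0/10) + 10^(79.1/10) + 10^(83.2/10) + 10^(64.1/10) = 6.375e+08.
Back to dB: 10·log₁₀ Σ = 88.0 dB.

88.0 dB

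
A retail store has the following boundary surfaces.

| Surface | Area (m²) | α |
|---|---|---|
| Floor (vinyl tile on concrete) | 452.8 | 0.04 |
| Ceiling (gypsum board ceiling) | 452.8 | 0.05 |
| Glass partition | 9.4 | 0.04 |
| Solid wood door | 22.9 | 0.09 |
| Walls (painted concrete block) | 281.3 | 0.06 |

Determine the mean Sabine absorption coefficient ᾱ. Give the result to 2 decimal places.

0.05

S = Σ Sᵢ = 452.8 + 452.8 + 9.4 + 22.9 + 281.3 = 1219.2 m².
Σ(Sᵢαᵢ) = 452.8*0.04 + 452.8*0.05 + 9.4*0.04 + 22.9*0.09 + 281.3*0.06 = 60.067.
ᾱ = 60.067 / 1219.2 = 0.05.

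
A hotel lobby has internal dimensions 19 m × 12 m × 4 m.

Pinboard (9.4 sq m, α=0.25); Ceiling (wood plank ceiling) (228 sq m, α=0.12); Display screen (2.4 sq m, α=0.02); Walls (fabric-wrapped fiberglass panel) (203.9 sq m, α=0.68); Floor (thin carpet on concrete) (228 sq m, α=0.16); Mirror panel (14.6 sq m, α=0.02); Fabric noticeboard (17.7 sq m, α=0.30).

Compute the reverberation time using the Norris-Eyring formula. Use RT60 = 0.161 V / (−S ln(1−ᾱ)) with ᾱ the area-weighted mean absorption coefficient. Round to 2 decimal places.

0.59 s

S = Σ Sᵢ = 704.0 sq m.
Absorption A = 9.4·0.25 + 228·0.12 + 2.4·0.02 + 203.9·0.68 + 228·0.16 + 14.6·0.02 + 17.7·0.30 = 210.492 sabins.
Mean coefficient ᾱ = A/S = 0.2990.
−S·ln(1−ᾱ) = −704.0 × ln(1 − 0.2990) = 250.094.
V = 19 × 12 × 4 = 912 m³.
T = 0.161·V/[−S·ln(1−ᾱ)] = 0.161·912/250.094 = 0.59 s.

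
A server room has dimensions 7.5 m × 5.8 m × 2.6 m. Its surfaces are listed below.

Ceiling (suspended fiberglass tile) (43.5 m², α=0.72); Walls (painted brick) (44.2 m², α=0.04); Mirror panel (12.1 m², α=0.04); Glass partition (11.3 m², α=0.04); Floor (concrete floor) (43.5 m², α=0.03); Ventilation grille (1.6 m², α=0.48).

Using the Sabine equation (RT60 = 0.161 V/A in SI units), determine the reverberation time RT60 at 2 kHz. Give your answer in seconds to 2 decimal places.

0.50 seconds

Total absorption A = 43.5×0.72 + 44.2×0.04 + 12.1×0.04 + 11.3×0.04 + 43.5×0.03 + 1.6×0.48
  = 31.320 + 1.768 + 0.484 + 0.452 + 1.305 + 0.768 = 36.097 m² sabins.
Room volume: 113.1 m³.
T = 0.161 V/A = 0.161·113.1/36.097 = 0.50 s.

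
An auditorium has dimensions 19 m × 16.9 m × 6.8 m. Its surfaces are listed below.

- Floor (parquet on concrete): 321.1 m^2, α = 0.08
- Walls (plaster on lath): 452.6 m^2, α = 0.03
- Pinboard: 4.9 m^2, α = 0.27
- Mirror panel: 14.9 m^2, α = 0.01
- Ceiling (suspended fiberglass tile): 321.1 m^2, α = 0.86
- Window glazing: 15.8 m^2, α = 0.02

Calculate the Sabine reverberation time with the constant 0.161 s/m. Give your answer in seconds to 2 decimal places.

1.11 s

A = Σ Sᵢαᵢ = 321.1×0.08 + 452.6×0.03 + 4.9×0.27 + 14.9×0.01 + 321.1×0.86 + 15.8×0.02 = 317.200 sabins.
Volume V = 19 × 16.9 × 6.8 = 2183.48 m³.
Sabine: RT60 = 0.161 × 2183.48 / 317.200 = 1.11 s.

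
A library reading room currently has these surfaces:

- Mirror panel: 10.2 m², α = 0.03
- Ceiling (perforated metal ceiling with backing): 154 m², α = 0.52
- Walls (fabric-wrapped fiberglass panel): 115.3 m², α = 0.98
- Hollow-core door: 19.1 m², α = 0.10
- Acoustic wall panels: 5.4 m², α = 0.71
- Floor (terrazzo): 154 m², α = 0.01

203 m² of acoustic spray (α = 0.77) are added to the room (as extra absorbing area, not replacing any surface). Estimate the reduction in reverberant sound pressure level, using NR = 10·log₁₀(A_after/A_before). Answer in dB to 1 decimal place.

2.5 dB

A_before = Σ Sᵢαᵢ = 10.2*0.03 + 154*0.52 + 115.3*0.98 + 19.1*0.10 + 5.4*0.71 + 154*0.01 = 200.664 sabins.
Added absorption = 203 × 0.77 = 156.310 sabins.
A_after = 200.664 + 156.310 = 356.974 sabins.
Reduction = 10 log₁₀(A_after/A_before) = 10 log₁₀(1.7790) = 2.5 dB.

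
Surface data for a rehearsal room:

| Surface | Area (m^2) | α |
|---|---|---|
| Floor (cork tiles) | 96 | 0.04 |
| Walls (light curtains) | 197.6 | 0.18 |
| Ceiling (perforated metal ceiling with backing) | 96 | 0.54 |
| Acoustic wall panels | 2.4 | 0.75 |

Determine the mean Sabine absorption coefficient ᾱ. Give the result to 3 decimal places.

0.237

Total surface area S = 392.0 m^2.
Σ(Sᵢαᵢ) = 96·0.04 + 197.6·0.18 + 96·0.54 + 2.4·0.75 = 93.048.
ᾱ = A/S = 0.237.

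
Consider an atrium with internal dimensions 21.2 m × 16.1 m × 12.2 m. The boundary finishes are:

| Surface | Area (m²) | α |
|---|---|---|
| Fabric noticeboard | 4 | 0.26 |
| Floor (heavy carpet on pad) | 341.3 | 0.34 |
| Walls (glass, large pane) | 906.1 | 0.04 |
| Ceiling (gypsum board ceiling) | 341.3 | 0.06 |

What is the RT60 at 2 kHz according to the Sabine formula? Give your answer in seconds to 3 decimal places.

3.857 seconds

A = Σ Sᵢαᵢ = 4·0.26 + 341.3·0.34 + 906.1·0.04 + 341.3·0.06 = 173.804 sabins.
Volume V = 21.2 × 16.1 × 12.2 = 4164.104 m³.
T = 0.161 V/A = 0.161·4164.104/173.804 = 3.857 s.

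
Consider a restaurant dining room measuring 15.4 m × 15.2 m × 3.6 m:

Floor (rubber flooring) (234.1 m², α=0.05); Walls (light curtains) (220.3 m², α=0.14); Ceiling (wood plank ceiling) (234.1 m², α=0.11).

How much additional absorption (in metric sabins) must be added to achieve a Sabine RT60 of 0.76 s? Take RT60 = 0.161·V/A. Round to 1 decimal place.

Summing Sᵢαᵢ: 11.705 + 30.842 + 25.751 → A₁ = 68.298 sabins.
Target A₂ = 0.161·842.688/0.76 = 178.517 sabins (V = 842.688 m³).
ΔA = A₂ − A₁ = 178.517 − 68.298 = 110.2 sabins.

110.2 sabins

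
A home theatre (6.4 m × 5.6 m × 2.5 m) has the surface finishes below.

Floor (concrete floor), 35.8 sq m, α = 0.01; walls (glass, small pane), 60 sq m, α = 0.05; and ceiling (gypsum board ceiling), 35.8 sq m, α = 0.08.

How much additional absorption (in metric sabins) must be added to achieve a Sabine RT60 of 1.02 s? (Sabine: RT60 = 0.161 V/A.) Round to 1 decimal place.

7.9 sabins

Equivalent absorption area: A₁ = 35.8*0.01 + 60*0.05 + 35.8*0.08 = 6.222 sq m.
V = 89.6 m³. Required absorption A₂ = 0.161 × 89.6 / 1.02 = 14.143 sabins.
Additional absorption ΔA = 14.143 − 6.222 = 7.9 sabins.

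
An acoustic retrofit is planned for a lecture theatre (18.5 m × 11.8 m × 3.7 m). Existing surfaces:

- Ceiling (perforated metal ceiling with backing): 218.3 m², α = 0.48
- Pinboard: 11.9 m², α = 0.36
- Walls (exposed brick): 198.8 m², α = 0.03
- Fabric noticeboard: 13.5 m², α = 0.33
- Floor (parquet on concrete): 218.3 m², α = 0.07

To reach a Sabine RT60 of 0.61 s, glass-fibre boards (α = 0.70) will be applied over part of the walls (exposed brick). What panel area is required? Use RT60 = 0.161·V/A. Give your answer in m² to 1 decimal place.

117.0

Summing Sᵢαᵢ: 104.784 + 4.284 + 5.964 + 4.455 + 15.281 → A₁ = 134.768 sabins.
Required A₂ = 0.161·807.71/0.61 = 213.182 sabins.
ΔA needed = 213.182 − 134.768 = 78.414 sabins.
Net gain per m²: Δα = 0.70 − 0.03 = 0.67.
Area = ΔA/Δα = 78.414/0.67 = 117.0 m².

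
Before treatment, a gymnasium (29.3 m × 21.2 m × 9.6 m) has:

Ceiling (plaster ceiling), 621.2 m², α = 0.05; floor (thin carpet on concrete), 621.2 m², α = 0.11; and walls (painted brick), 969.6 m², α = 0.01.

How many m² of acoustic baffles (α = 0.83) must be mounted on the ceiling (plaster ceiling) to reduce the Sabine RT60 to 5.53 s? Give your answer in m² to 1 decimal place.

82.7

A₁ = Σ Sᵢαᵢ = 621.2×0.05 + 621.2×0.11 + 969.6×0.01 = 109.088 sabins.
Required A₂ = 0.161·5963.136/5.53 = 173.610 sabins.
Absorption to add: 173.610 − 109.088 = 64.522 sabins.
Each m² of panel replacing the ceiling (plaster ceiling) adds (0.83 − 0.05) = 0.78 sabins.
Panel area = 64.522 / 0.78 = 82.7 m².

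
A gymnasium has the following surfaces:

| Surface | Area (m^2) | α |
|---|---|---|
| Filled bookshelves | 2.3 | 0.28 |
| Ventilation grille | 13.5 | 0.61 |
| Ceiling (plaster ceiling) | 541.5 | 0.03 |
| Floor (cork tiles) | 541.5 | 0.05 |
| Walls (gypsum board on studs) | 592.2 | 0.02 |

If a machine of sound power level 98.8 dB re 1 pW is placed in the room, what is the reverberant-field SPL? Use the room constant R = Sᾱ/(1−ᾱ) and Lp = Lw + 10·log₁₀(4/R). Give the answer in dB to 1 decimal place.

A = 64.043 sabins; S = 1691.0 m^2.
ᾱ = 64.043/1691.0 = 0.0379; R = Sᾱ/(1−ᾱ) = 64.043/(1−0.0379) = 66.566 m^2.
Lp = Lw + 10 log₁₀(4/R) = 98.8 -12.21 = 86.6 dB.

86.6 dB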